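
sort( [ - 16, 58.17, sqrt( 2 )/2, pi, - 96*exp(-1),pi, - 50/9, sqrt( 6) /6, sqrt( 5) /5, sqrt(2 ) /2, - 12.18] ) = [ - 96*exp(  -  1 ), - 16, - 12.18,-50/9, sqrt(6 )/6,sqrt(5)/5,sqrt(2 )/2,sqrt(2 )/2,  pi, pi,58.17]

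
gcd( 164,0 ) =164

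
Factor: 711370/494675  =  2^1*5^( - 1)*11^1 * 29^1*47^(-1) * 223^1*421^( - 1 ) = 142274/98935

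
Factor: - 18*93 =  - 2^1*3^3*31^1 = - 1674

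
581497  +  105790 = 687287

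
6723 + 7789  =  14512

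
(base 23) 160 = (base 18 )211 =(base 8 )1233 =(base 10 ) 667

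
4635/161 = 4635/161 = 28.79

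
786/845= 786/845 = 0.93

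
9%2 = 1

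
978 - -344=1322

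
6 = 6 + 0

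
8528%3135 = 2258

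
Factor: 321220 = 2^2 * 5^1*16061^1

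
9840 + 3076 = 12916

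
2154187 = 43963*49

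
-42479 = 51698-94177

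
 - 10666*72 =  - 767952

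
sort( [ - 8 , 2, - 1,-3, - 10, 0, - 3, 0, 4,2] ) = [- 10, - 8, - 3, -3, - 1,0, 0,  2, 2,4] 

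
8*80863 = 646904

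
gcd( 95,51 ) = 1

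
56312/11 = 56312/11  =  5119.27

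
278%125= 28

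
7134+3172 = 10306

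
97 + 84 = 181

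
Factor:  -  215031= - 3^1 *229^1 * 313^1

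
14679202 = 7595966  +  7083236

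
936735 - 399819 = 536916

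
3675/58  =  3675/58 = 63.36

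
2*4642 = 9284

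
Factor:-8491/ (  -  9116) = 2^( - 2)*7^1*43^( - 1)*53^(-1 ) * 1213^1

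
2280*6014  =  13711920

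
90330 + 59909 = 150239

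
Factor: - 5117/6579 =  - 3^( - 2) * 7^1 = - 7/9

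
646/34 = 19 = 19.00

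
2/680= 1/340= 0.00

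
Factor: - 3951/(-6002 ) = 2^( - 1)*3^2*439^1*3001^( - 1 ) 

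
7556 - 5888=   1668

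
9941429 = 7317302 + 2624127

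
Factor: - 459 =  - 3^3*17^1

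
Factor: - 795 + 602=-193 = - 193^1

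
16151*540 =8721540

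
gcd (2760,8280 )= 2760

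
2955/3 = 985 = 985.00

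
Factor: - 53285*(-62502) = 2^1*3^1*5^1*11^1*947^1*10657^1= 3330419070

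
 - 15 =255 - 270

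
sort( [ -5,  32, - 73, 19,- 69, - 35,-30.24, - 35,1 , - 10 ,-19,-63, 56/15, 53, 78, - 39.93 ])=[ - 73,  -  69,-63 , - 39.93, - 35,-35,- 30.24,-19, - 10, - 5, 1, 56/15,19, 32 , 53, 78 ]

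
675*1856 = 1252800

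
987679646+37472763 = 1025152409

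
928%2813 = 928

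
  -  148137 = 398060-546197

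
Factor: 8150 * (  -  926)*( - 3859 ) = 2^2*5^2 * 17^1* 163^1*227^1*463^1 = 29123487100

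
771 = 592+179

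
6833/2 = 6833/2 = 3416.50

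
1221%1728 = 1221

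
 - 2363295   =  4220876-6584171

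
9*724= 6516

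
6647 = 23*289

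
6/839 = 6/839 = 0.01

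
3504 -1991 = 1513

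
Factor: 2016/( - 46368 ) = - 23^( - 1) = - 1/23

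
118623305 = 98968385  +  19654920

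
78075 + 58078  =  136153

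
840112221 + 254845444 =1094957665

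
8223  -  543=7680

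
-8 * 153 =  -1224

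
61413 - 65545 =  - 4132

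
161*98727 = 15895047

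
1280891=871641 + 409250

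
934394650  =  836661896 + 97732754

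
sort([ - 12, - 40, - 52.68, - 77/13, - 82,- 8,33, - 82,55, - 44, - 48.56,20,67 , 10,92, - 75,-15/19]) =[ -82,-82, - 75 , - 52.68, - 48.56 , - 44, - 40, - 12,-8, - 77/13, - 15/19,10, 20,33,  55,67,92] 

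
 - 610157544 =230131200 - 840288744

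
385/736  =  385/736 = 0.52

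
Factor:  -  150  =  -2^1 * 3^1*5^2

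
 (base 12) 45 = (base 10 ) 53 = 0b110101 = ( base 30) 1n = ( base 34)1J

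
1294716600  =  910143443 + 384573157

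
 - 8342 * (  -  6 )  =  50052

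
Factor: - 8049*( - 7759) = 3^1*2683^1*7759^1=62452191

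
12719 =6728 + 5991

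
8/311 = 8/311 =0.03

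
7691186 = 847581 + 6843605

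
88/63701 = 8/5791 = 0.00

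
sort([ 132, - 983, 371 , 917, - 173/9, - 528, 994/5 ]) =[-983,-528,-173/9,  132,994/5,371,917]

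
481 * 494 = 237614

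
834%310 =214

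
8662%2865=67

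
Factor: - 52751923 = -7^1*19^1*396631^1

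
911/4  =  227+3/4 = 227.75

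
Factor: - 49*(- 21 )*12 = 2^2*3^2*7^3=12348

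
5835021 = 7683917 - 1848896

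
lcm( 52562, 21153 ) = 1734546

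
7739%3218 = 1303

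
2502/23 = 2502/23= 108.78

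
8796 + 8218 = 17014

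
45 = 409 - 364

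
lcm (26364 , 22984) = 896376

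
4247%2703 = 1544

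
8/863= 8/863 = 0.01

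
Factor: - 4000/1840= - 2^1*5^2*23^( - 1)  =  -50/23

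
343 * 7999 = 2743657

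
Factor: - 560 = - 2^4* 5^1 * 7^1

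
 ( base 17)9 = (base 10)9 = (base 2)1001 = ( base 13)9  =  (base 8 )11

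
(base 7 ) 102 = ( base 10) 51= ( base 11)47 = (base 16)33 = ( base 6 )123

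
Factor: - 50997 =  - 3^1 *89^1*191^1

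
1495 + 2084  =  3579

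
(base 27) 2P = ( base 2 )1001111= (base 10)79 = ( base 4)1033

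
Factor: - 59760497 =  - 43^1* 103^2 * 131^1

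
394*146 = 57524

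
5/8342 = 5/8342 = 0.00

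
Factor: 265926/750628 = 2^( - 1 )*3^1*47^1* 199^(  -  1) = 141/398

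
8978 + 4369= 13347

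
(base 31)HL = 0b1000100100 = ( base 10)548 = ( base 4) 20210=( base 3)202022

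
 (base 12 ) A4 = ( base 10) 124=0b1111100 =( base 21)5j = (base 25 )4O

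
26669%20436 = 6233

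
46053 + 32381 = 78434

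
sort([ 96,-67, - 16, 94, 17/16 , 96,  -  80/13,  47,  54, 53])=[- 67, - 16, - 80/13,17/16, 47 , 53,  54,94,96, 96 ] 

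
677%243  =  191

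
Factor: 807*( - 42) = - 2^1*3^2*7^1 * 269^1 = -33894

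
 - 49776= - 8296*6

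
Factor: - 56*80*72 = - 322560 = - 2^10*3^2*5^1*7^1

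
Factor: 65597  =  7^1*9371^1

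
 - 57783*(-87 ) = 5027121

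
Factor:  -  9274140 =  - 2^2*3^2*5^1*67^1 * 769^1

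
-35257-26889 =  - 62146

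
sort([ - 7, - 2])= [ - 7, - 2]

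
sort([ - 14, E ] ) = [ - 14,E]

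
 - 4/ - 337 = 4/337  =  0.01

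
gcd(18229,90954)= 1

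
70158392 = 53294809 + 16863583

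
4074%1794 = 486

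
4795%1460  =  415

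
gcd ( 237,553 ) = 79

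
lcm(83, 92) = 7636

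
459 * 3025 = 1388475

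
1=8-7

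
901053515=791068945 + 109984570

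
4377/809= 4377/809 = 5.41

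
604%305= 299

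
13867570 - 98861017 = - 84993447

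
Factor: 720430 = 2^1*5^1*72043^1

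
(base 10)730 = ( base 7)2062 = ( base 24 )16A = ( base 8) 1332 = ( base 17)28G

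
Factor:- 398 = -2^1*199^1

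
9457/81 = 116 +61/81 = 116.75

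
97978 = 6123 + 91855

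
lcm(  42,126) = 126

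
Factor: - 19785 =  - 3^1*5^1*1319^1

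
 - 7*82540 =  - 577780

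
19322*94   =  1816268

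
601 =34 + 567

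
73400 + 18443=91843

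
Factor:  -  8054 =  - 2^1*4027^1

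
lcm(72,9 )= 72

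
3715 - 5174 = - 1459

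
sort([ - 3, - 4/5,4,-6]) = [ - 6, - 3, - 4/5, 4 ] 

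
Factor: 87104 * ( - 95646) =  - 2^7 * 3^1*19^1 * 839^1*1361^1 =- 8331149184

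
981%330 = 321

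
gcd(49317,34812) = 2901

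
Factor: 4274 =2^1* 2137^1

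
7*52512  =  367584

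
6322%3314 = 3008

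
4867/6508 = 4867/6508=0.75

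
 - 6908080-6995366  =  -13903446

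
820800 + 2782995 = 3603795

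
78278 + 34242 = 112520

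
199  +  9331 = 9530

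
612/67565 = 612/67565 = 0.01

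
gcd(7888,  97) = 1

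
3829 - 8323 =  - 4494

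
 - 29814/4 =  - 7454+ 1/2 =- 7453.50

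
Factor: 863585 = 5^1 * 172717^1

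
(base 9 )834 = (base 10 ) 679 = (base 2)1010100111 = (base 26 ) 103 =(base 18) 21d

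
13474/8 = 1684 + 1/4=1684.25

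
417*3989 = 1663413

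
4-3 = 1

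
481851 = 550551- 68700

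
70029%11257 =2487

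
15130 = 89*170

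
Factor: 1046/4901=2^1*13^( - 2 )*29^ (-1 )*523^1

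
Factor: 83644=2^2*11^1*1901^1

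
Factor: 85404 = 2^2*3^1 *11^1*647^1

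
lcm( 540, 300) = 2700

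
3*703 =2109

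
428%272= 156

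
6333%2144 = 2045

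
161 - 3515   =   - 3354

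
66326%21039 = 3209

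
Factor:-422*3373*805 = - 1145841830 = - 2^1 * 5^1  *  7^1*23^1 * 211^1*3373^1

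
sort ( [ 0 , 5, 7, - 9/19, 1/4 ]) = [-9/19,  0, 1/4, 5,  7] 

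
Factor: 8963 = 8963^1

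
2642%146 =14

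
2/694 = 1/347 = 0.00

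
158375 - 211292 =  - 52917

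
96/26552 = 12/3319= 0.00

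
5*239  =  1195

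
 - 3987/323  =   - 13+212/323 =- 12.34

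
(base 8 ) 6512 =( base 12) 1b76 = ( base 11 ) 2613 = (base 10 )3402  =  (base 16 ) d4a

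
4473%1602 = 1269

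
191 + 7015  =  7206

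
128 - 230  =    -  102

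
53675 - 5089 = 48586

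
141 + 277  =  418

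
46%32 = 14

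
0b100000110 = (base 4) 10012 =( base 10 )262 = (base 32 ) 86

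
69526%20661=7543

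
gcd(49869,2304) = 9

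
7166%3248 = 670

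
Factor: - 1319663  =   - 109^1*12107^1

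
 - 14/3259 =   -  1 + 3245/3259 = - 0.00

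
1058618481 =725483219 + 333135262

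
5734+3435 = 9169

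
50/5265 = 10/1053 = 0.01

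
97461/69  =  1412 + 11/23=1412.48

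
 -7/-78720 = 7/78720 = 0.00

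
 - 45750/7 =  - 45750/7 = - 6535.71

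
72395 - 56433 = 15962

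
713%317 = 79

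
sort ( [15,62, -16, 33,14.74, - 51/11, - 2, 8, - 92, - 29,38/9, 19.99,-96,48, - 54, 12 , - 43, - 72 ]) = [ - 96, - 92,-72, - 54, - 43, - 29, - 16, - 51/11, -2, 38/9, 8, 12 , 14.74 , 15, 19.99, 33,48,  62]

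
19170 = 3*6390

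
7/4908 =7/4908 =0.00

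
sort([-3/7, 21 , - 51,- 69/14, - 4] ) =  [  -  51, - 69/14, - 4, - 3/7 , 21]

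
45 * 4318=194310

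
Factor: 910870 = 2^1*5^1*79^1 * 1153^1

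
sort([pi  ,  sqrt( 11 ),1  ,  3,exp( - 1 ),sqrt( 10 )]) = [ exp(-1 ), 1,3, pi,sqrt( 10),sqrt( 11)]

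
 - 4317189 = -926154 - 3391035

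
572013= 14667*39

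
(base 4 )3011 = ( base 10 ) 197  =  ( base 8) 305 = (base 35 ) 5m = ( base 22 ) 8l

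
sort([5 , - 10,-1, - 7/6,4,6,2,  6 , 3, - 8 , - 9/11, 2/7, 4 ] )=[ - 10, - 8, - 7/6, - 1, - 9/11,2/7 , 2,3,  4, 4,  5,6,6 ]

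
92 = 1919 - 1827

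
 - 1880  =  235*( - 8)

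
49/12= 4 + 1/12  =  4.08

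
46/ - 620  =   - 23/310 = -0.07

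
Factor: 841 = 29^2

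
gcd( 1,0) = 1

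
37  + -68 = -31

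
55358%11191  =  10594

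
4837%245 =182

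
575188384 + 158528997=733717381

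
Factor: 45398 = 2^1*22699^1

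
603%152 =147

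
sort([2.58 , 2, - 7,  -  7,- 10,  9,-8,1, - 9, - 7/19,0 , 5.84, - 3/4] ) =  [ -10 , - 9,- 8, - 7, - 7,  -  3/4, - 7/19,0, 1,2,2.58,  5.84 , 9] 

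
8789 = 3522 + 5267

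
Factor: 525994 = 2^1*7^1 * 37571^1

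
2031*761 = 1545591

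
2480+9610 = 12090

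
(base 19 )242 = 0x320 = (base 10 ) 800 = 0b1100100000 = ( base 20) 200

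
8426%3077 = 2272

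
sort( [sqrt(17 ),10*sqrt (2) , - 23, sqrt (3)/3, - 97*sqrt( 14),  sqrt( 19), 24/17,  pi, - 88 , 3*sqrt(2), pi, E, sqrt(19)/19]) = [  -  97 * sqrt( 14) , - 88, - 23  ,  sqrt( 19)/19,sqrt(3)/3, 24/17,  E,pi,pi,  sqrt( 17),3*sqrt(2), sqrt (19), 10*sqrt( 2)] 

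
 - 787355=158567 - 945922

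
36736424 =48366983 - 11630559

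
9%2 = 1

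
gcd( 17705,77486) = 1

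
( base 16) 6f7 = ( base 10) 1783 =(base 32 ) 1nn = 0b11011110111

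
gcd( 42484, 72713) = 817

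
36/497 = 36/497 = 0.07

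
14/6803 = 14/6803 = 0.00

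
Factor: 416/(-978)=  - 2^4*3^( - 1)*13^1 *163^(- 1) = - 208/489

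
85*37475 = 3185375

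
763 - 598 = 165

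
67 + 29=96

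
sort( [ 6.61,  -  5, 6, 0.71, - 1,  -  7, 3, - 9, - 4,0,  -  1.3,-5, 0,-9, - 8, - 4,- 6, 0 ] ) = [ - 9,-9, - 8, - 7 ,-6,- 5,- 5, - 4 , - 4, - 1.3,-1, 0 , 0,0, 0.71 , 3, 6, 6.61] 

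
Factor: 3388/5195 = 2^2*5^ ( -1)*7^1*11^2 * 1039^( - 1)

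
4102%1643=816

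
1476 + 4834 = 6310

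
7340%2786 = 1768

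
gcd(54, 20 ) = 2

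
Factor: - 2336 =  - 2^5*73^1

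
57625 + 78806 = 136431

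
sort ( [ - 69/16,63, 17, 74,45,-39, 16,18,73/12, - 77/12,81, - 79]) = [ - 79, - 39, -77/12, - 69/16,73/12, 16,17, 18, 45,63, 74, 81]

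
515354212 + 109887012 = 625241224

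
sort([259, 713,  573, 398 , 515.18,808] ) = [259, 398,  515.18,573,  713, 808]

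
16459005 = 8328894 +8130111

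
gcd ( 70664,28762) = 146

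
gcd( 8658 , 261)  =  9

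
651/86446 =651/86446=0.01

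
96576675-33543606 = 63033069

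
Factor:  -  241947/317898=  - 309/406=- 2^( - 1)*3^1*7^ ( - 1)* 29^(  -  1)*103^1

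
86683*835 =72380305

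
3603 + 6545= 10148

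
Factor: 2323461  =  3^1*7^1*110641^1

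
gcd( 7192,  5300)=4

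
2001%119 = 97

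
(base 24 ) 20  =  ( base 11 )44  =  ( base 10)48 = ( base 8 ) 60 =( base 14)36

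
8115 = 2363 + 5752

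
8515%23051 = 8515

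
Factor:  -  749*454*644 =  - 218989624  =  -  2^3*7^2*23^1*107^1*227^1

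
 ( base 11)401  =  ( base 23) l2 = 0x1E5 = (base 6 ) 2125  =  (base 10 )485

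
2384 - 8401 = -6017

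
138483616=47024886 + 91458730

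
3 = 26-23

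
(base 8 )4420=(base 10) 2320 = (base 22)4ha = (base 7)6523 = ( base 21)55A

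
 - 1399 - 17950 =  - 19349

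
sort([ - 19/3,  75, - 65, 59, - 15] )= [ - 65,  -  15 , - 19/3, 59, 75] 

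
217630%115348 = 102282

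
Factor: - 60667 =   -  19^1*31^1 * 103^1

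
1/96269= 1/96269 = 0.00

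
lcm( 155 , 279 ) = 1395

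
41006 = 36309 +4697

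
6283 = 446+5837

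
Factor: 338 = 2^1*13^2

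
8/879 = 8/879=0.01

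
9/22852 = 9/22852=0.00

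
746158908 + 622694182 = 1368853090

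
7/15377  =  7/15377=0.00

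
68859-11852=57007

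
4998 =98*51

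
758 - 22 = 736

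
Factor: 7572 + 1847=9419^1 = 9419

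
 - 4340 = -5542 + 1202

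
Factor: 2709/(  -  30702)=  - 3/34  =  - 2^( - 1 )*3^1*17^( - 1)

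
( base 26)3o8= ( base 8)5144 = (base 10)2660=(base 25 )46a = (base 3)10122112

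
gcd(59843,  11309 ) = 1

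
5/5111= 5/5111= 0.00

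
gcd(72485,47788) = 1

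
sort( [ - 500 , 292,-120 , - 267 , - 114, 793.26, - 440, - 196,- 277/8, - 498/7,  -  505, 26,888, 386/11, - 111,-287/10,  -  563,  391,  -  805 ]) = [  -  805, - 563, - 505, - 500, - 440,-267, -196,-120, - 114, - 111, - 498/7,-277/8,-287/10,  26,386/11, 292,391, 793.26,  888 ] 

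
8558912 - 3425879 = 5133033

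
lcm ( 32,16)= 32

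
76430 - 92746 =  - 16316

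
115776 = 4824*24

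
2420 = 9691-7271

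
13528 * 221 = 2989688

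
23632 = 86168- 62536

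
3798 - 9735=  - 5937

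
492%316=176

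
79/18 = 4 + 7/18= 4.39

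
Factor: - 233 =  -233^1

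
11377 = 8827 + 2550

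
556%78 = 10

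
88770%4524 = 2814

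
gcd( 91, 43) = 1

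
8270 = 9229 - 959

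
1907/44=1907/44 = 43.34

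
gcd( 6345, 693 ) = 9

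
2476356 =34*72834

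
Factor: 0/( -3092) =0^1  =  0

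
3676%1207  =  55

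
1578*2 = 3156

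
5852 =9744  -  3892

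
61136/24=7642/3 = 2547.33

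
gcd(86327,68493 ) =1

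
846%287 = 272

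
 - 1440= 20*( - 72) 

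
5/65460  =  1/13092 = 0.00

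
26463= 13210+13253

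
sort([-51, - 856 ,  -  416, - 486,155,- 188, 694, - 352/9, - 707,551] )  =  [ - 856,  -  707,-486,  -  416, - 188,  -  51,-352/9,155,551, 694] 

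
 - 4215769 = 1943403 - 6159172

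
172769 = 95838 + 76931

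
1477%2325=1477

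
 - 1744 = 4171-5915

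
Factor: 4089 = 3^1*29^1*47^1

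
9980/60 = 499/3 = 166.33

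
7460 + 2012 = 9472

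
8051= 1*8051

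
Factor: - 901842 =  - 2^1 * 3^1*29^1* 71^1*73^1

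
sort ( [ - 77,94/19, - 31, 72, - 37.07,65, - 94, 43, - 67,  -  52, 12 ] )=[ - 94, - 77, - 67, -52, - 37.07 ,-31,94/19, 12,43,65, 72 ]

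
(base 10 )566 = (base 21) 15K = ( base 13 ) 347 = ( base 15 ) 27B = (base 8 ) 1066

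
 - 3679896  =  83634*( - 44)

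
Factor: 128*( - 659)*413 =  - 2^7*7^1 * 59^1 * 659^1 = -34837376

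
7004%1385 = 79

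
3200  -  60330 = - 57130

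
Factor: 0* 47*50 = 0 = 0^1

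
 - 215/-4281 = 215/4281 = 0.05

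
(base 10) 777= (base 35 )m7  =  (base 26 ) 13n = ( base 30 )pr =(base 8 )1411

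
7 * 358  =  2506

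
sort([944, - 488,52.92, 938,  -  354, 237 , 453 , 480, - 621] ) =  [ - 621, - 488, - 354,52.92, 237,453, 480,938 , 944] 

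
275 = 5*55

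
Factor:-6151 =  -6151^1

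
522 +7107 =7629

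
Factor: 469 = 7^1 * 67^1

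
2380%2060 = 320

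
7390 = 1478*5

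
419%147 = 125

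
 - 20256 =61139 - 81395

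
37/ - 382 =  - 37/382=-0.10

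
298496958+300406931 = 598903889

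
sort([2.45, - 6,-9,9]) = [- 9 ,-6,  2.45,9]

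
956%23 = 13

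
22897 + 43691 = 66588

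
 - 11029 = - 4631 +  - 6398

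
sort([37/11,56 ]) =[ 37/11,56]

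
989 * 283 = 279887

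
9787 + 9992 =19779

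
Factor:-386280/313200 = -37/30 = - 2^(-1 )*3^(-1) * 5^( - 1)*37^1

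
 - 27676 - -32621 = 4945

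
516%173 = 170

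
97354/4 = 24338 + 1/2 = 24338.50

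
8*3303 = 26424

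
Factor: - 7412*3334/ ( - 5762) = 12355804/2881 = 2^2*17^1*43^( - 1)* 67^( - 1)*109^1*1667^1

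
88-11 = 77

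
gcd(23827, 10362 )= 1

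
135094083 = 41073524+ 94020559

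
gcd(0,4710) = 4710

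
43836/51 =859 + 9/17 = 859.53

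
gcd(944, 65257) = 1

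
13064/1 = 13064 = 13064.00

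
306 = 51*6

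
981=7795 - 6814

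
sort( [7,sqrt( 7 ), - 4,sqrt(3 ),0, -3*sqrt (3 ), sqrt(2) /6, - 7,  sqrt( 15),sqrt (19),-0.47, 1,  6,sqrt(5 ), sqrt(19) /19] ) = [ - 7, - 3*sqrt(3 ), - 4,  -  0.47,0,sqrt( 19)/19, sqrt(2 )/6, 1, sqrt(3),sqrt(5),sqrt(7), sqrt (15), sqrt(19),6,7 ] 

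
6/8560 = 3/4280 = 0.00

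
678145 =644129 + 34016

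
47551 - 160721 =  - 113170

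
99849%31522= 5283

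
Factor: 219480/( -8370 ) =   -  2^2*3^(  -  2)*59^1 = - 236/9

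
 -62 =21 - 83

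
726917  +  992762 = 1719679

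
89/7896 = 89/7896  =  0.01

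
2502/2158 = 1 + 172/1079= 1.16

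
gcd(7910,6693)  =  1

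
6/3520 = 3/1760 = 0.00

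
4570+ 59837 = 64407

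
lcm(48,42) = 336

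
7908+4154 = 12062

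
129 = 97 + 32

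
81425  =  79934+1491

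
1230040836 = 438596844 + 791443992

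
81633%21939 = 15816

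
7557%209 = 33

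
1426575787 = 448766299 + 977809488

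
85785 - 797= 84988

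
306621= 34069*9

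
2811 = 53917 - 51106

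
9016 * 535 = 4823560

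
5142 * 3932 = 20218344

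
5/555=1/111 = 0.01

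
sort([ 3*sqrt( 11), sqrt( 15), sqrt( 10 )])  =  [sqrt( 10),sqrt(15 ),3 *sqrt(11) ]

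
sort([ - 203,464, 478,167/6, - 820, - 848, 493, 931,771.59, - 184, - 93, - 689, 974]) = [ - 848, - 820 , - 689 , - 203, - 184, - 93,167/6,464,478,493,  771.59,931, 974]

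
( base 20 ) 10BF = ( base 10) 8235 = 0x202B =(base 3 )102022000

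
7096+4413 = 11509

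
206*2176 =448256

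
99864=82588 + 17276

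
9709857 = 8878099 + 831758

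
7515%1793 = 343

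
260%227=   33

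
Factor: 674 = 2^1*337^1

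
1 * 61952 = 61952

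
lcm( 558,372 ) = 1116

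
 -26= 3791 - 3817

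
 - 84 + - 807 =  - 891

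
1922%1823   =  99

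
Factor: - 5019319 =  -5019319^1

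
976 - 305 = 671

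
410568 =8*51321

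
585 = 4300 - 3715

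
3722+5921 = 9643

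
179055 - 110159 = 68896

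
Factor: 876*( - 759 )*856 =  - 2^5  *  3^2*11^1*23^1*73^1*107^1  =  - 569140704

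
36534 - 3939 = 32595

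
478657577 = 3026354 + 475631223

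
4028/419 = 9+257/419 = 9.61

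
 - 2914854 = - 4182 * 697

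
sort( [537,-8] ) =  [ - 8, 537]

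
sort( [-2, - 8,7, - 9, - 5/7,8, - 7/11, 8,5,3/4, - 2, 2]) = [ - 9,-8, -2, - 2, - 5/7, - 7/11,3/4,2,5, 7 , 8, 8]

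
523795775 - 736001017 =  - 212205242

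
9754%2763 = 1465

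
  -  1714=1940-3654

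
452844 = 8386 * 54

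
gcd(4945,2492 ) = 1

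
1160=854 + 306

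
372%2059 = 372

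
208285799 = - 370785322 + 579071121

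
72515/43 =1686+17/43= 1686.40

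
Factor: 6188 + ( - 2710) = 3478 = 2^1*37^1 *47^1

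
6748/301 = 22+ 18/43 = 22.42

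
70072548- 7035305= 63037243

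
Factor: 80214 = 2^1 *3^1 * 29^1*461^1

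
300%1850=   300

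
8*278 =2224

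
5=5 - 0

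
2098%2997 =2098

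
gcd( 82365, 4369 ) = 17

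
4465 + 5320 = 9785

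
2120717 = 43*49319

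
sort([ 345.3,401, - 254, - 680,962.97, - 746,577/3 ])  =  [-746, - 680, - 254, 577/3, 345.3 , 401,962.97]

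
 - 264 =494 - 758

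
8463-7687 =776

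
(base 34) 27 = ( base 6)203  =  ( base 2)1001011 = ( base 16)4b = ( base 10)75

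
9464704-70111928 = -60647224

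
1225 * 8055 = 9867375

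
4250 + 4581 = 8831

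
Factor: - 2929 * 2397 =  - 3^1*17^1 * 29^1*47^1 * 101^1 = - 7020813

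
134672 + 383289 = 517961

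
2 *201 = 402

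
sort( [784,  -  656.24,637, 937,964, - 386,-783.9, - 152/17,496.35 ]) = [ - 783.9, - 656.24, - 386,  -  152/17,496.35,637,784,937, 964]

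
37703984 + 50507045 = 88211029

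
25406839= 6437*3947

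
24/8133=8/2711  =  0.00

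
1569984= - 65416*( - 24 ) 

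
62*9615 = 596130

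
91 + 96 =187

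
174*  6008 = 1045392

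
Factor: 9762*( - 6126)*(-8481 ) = 507180863772  =  2^2*3^3 * 11^1 * 257^1*1021^1*1627^1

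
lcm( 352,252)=22176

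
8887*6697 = 59516239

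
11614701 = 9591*1211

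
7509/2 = 3754 + 1/2 = 3754.50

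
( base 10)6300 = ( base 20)ff0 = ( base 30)700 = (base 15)1d00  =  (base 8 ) 14234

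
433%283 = 150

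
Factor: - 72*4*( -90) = 2^6*3^4*5^1 = 25920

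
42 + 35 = 77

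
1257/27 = 419/9 = 46.56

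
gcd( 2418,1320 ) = 6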